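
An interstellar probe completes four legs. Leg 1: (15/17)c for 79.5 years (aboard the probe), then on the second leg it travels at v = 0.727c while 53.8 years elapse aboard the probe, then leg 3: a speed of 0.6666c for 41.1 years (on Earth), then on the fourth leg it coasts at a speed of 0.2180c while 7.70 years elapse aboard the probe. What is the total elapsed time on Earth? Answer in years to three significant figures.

Δt = 296 years

Leg 1: γ = 1/√(1 − (15/17)²) = 17/8 = 2.125; Δt_1 = 2.125 × 79.5 = 168.9 years.
Leg 2: γ = 1/√(1 − 0.727²) = 1/√0.4715 = 1.456; Δt_2 = 1.456 × 53.8 = 78.35 years.
Leg 3: 41.1 years is already measured on Earth.
Leg 4: γ = 1/√(1 − 0.2180²) = 1/√0.9525 = 1.025; Δt_4 = 1.025 × 7.70 = 7.890 years.
Total: 168.9 + 78.35 + 41.10 + 7.890 years.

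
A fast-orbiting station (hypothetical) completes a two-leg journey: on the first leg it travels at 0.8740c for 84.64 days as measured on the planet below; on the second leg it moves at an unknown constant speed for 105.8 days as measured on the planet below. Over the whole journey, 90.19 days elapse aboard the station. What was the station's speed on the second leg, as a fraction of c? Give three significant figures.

β = 0.886

Leg 1: γ = 1/√(1 − 0.8740²) = 1/√0.2361 = 2.058; τ_1 = 84.64/2.058 = 41.13 days.
Leg 2: speed unknown; τ_2 = 105.8/γ_2.
Total proper time: 41.13 + τ_2 = 90.19, so τ_2 = 90.19 − 41.13 = 49.06 days.
γ_2 = 105.8/49.06 = 2.156; β = √(1 − 1/γ²) = √0.7850.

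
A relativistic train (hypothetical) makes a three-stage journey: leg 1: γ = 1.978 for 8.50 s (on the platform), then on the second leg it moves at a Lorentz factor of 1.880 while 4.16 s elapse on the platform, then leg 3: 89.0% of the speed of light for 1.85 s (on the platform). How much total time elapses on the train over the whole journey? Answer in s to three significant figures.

τ = 7.35 s

Leg 1: γ = 1.978; τ_1 = 8.50/1.978 = 4.297 s.
Leg 2: γ = 1.880; τ_2 = 4.16/1.880 = 2.213 s.
Leg 3: β = 0.890; γ = 1/√(1 − 0.890²) = 1/√0.2079 = 2.193; τ_3 = 1.85/2.193 = 0.8435 s.
Total: 4.297 + 2.213 + 0.8435 s.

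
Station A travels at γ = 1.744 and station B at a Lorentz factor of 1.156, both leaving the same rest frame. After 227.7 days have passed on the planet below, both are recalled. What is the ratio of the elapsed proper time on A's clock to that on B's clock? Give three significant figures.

A: γ = 1.744. B: γ = 1.156.
τ_A/τ_B = γ_B/γ_A = 1.156/1.744 = 0.6628, so τ_A/τ_B = 0.6628.

τ_A/τ_B = 0.663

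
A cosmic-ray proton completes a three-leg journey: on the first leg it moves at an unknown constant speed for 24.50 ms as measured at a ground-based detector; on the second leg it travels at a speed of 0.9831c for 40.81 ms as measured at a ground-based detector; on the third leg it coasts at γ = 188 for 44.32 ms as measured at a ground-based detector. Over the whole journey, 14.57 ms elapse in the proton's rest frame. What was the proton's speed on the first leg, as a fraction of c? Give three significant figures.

β = 0.960

Leg 1: speed unknown; τ_1 = 24.50/γ_1.
Leg 2: γ = 1/√(1 − 0.9831²) = 1/√0.03351 = 5.462; τ_2 = 40.81/5.462 = 7.471 ms.
Leg 3: γ = 188; τ_3 = 44.32/188.0 = 0.2357 ms.
Total proper time: τ_1 + 7.471 + 0.2357 = 14.57, so τ_1 = 14.57 − 7.707 = 6.863 ms.
γ_1 = 24.50/6.863 = 3.570; β = √(1 − 1/γ²) = √0.9215.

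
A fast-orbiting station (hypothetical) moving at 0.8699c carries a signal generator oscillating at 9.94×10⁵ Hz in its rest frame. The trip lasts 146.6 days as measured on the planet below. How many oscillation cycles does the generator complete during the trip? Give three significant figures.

γ = 1/√(1 − 0.8699²) = 1/√0.2433 = 2.027
The oscillator's own cycle count is N = f × τ where τ is the proper time aboard the station. τ = Δt/γ = 146.6/2.027 = 72.31 days = 6.247×10⁶ s.
N = 9.94×10⁵ × 6.247×10⁶ = 6.210×10¹².

N = 6.21×10¹²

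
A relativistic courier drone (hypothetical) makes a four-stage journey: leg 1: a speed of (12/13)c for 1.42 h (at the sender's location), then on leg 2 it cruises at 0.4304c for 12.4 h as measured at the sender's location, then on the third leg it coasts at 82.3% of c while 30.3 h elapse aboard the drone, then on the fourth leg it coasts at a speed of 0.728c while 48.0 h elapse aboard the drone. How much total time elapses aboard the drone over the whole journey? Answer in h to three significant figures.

τ = 90.0 h

Leg 1: γ = 1/√(1 − (12/13)²) = 13/5 = 2.600; τ_1 = 1.42/2.600 = 0.5462 h.
Leg 2: γ = 1/√(1 − 0.4304²) = 1/√0.8148 = 1.108; τ_2 = 12.4/1.108 = 11.19 h.
Leg 3: 30.3 h is already measured aboard the drone.
Leg 4: 48.0 h is already measured aboard the drone.
Total: 0.5462 + 11.19 + 30.30 + 48.00 h.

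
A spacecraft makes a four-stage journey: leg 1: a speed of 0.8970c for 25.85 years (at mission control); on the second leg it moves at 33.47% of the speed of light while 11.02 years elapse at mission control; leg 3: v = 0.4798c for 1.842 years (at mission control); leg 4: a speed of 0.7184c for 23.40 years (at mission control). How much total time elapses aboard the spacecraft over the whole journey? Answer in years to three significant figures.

τ = 39.7 years

Leg 1: γ = 1/√(1 − 0.8970²) = 1/√0.1954 = 2.262; τ_1 = 25.85/2.262 = 11.43 years.
Leg 2: β = 0.3347; γ = 1/√(1 − 0.3347²) = 1/√0.8880 = 1.061; τ_2 = 11.02/1.061 = 10.38 years.
Leg 3: γ = 1/√(1 − 0.4798²) = 1/√0.7698 = 1.140; τ_3 = 1.842/1.140 = 1.616 years.
Leg 4: γ = 1/√(1 − 0.7184²) = 1/√0.4839 = 1.438; τ_4 = 23.40/1.438 = 16.28 years.
Total: 11.43 + 10.38 + 1.616 + 16.28 years.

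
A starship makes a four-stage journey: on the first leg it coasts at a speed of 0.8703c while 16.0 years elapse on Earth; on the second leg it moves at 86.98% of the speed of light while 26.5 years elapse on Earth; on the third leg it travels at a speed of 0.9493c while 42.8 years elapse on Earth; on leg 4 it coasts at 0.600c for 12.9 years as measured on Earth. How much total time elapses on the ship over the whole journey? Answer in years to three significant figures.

τ = 44.7 years

Leg 1: γ = 1/√(1 − 0.8703²) = 1/√0.2426 = 2.030; τ_1 = 16.0/2.030 = 7.880 years.
Leg 2: β = 0.8698; γ = 1/√(1 − 0.8698²) = 1/√0.2434 = 2.027; τ_2 = 26.5/2.027 = 13.08 years.
Leg 3: γ = 1/√(1 − 0.9493²) = 1/√0.09883 = 3.181; τ_3 = 42.8/3.181 = 13.46 years.
Leg 4: γ = 1/√(1 − 0.600²) = 5/4 = 1.250; τ_4 = 12.9/1.250 = 10.32 years.
Total: 7.880 + 13.08 + 13.46 + 10.32 years.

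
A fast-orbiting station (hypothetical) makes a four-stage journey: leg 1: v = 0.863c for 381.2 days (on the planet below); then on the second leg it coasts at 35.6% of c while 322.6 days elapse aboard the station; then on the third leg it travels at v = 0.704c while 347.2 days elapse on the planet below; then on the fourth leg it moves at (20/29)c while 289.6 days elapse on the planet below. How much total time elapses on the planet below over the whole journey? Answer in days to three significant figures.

Leg 1: 381.2 days is already measured on the planet below.
Leg 2: β = 0.356; γ = 1/√(1 − 0.356²) = 1/√0.8733 = 1.070; Δt_2 = 1.070 × 322.6 = 345.2 days.
Leg 3: 347.2 days is already measured on the planet below.
Leg 4: 289.6 days is already measured on the planet below.
Total: 381.2 + 345.2 + 347.2 + 289.6 days.

Δt = 1360 days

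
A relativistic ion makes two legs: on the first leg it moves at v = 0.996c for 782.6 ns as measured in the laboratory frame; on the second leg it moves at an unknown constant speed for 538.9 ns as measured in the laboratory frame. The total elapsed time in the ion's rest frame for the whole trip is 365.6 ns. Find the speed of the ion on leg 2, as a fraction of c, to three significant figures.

β = 0.836

Leg 1: γ = 1/√(1 − 0.996²) = 1/√0.007984 = 11.19; τ_1 = 782.6/11.19 = 69.93 ns.
Leg 2: speed unknown; τ_2 = 538.9/γ_2.
Total proper time: 69.93 + τ_2 = 365.6, so τ_2 = 365.6 − 69.93 = 295.7 ns.
γ_2 = 538.9/295.7 = 1.823; β = √(1 − 1/γ²) = √0.6990.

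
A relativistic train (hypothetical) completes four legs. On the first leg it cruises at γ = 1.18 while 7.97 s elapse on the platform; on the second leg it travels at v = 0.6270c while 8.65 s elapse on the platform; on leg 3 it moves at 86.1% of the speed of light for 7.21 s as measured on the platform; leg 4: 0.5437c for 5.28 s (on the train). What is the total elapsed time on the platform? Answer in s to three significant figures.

Leg 1: 7.97 s is already measured on the platform.
Leg 2: 8.65 s is already measured on the platform.
Leg 3: 7.21 s is already measured on the platform.
Leg 4: γ = 1/√(1 − 0.5437²) = 1/√0.7044 = 1.191; Δt_4 = 1.191 × 5.28 = 6.291 s.
Total: 7.970 + 8.650 + 7.210 + 6.291 s.

Δt = 30.1 s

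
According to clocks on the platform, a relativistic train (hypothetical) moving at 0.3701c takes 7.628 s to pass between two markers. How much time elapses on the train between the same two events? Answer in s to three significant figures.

γ = 1/√(1 − 0.3701²) = 1/√0.8630 = 1.076
The interval measured on the platform is the dilated one; the clock on the train measures the proper time τ = Δt/γ = 7.628/1.076 s.

τ = 7.09 s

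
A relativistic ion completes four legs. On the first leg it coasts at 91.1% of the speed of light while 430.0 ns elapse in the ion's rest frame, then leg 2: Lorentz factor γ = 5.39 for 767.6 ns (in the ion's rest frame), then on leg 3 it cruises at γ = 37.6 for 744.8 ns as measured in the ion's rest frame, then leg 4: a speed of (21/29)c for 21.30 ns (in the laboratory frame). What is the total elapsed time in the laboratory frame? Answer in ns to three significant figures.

Leg 1: β = 0.911; γ = 1/√(1 − 0.911²) = 1/√0.1701 = 2.425; Δt_1 = 2.425 × 430.0 = 1043 ns.
Leg 2: γ = 5.39; Δt_2 = 5.390 × 767.6 = 4137 ns.
Leg 3: γ = 37.6; Δt_3 = 37.60 × 744.8 = 2.800×10⁴ ns.
Leg 4: 21.30 ns is already measured in the laboratory frame.
Total: 1043 + 4137 + 2.800×10⁴ + 21.30 ns.

Δt = 3.32×10⁴ ns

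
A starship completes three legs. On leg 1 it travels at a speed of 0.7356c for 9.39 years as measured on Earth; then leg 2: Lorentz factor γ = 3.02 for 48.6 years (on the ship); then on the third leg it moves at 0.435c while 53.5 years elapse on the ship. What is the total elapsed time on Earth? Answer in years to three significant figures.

Leg 1: 9.39 years is already measured on Earth.
Leg 2: γ = 3.02; Δt_2 = 3.020 × 48.6 = 146.8 years.
Leg 3: γ = 1/√(1 − 0.435²) = 1/√0.8108 = 1.111; Δt_3 = 1.111 × 53.5 = 59.42 years.
Total: 9.390 + 146.8 + 59.42 years.

Δt = 216 years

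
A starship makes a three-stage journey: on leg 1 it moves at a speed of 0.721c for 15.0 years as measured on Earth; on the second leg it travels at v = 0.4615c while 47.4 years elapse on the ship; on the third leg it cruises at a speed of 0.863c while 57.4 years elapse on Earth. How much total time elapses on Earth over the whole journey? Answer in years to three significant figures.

Leg 1: 15.0 years is already measured on Earth.
Leg 2: γ = 1/√(1 − 0.4615²) = 1/√0.7870 = 1.127; Δt_2 = 1.127 × 47.4 = 53.43 years.
Leg 3: 57.4 years is already measured on Earth.
Total: 15.00 + 53.43 + 57.40 years.

Δt = 126 years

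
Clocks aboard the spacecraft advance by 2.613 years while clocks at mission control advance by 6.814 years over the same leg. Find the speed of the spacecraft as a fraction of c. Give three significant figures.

β = 0.924

The proper time is measured aboard the spacecraft (both events occur at the spacecraft's location); Δt is measured at mission control. γ = Δt/τ = 6.814/2.613 = 2.608.
β = √(1 − 1/γ²) = √(1 − 0.1471) = √0.8529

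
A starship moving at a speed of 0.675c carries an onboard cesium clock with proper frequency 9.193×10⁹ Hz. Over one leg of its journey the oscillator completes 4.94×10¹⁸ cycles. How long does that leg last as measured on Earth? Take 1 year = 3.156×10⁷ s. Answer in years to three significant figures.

γ = 1/√(1 − 0.675²) = 1/√0.5444 = 1.355
Proper time for N cycles: τ = N/f = 4.94×10¹⁸/(9.193×10⁹) = 5.374×10⁸ s = 17.03 years.
Lab-frame duration Δt = γτ = 1.355 × 17.03 = 23.08 years.

Δt = 23.1 years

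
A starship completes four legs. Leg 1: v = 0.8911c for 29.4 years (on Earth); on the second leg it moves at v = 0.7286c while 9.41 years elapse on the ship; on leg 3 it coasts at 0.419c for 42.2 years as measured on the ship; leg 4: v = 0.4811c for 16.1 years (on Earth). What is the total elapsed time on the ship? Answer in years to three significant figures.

Leg 1: γ = 1/√(1 − 0.8911²) = 1/√0.2059 = 2.204; τ_1 = 29.4/2.204 = 13.34 years.
Leg 2: 9.41 years is already measured on the ship.
Leg 3: 42.2 years is already measured on the ship.
Leg 4: γ = 1/√(1 − 0.4811²) = 1/√0.7685 = 1.141; τ_4 = 16.1/1.141 = 14.11 years.
Total: 13.34 + 9.410 + 42.20 + 14.11 years.

τ = 79.1 years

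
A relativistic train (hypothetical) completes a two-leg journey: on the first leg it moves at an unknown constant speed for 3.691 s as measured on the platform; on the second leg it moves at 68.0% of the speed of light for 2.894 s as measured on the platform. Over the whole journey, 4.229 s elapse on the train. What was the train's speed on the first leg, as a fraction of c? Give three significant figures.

Leg 1: speed unknown; τ_1 = 3.691/γ_1.
Leg 2: β = 0.680; γ = 1/√(1 − 0.680²) = 1/√0.5376 = 1.364; τ_2 = 2.894/1.364 = 2.122 s.
Total proper time: τ_1 + 2.122 = 4.229, so τ_1 = 4.229 − 2.122 = 2.107 s.
γ_1 = 3.691/2.107 = 1.752; β = √(1 − 1/γ²) = √0.6741.

β = 0.821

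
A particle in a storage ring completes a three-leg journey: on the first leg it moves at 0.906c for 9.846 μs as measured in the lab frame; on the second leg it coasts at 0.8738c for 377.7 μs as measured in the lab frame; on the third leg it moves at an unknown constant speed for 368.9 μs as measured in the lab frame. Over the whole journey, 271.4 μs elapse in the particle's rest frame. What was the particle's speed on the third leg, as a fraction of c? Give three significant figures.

β = 0.974

Leg 1: γ = 1/√(1 − 0.906²) = 1/√0.1792 = 2.363; τ_1 = 9.846/2.363 = 4.168 μs.
Leg 2: γ = 1/√(1 − 0.8738²) = 1/√0.2365 = 2.056; τ_2 = 377.7/2.056 = 183.7 μs.
Leg 3: speed unknown; τ_3 = 368.9/γ_3.
Total proper time: 4.168 + 183.7 + τ_3 = 271.4, so τ_3 = 271.4 − 187.8 = 83.56 μs.
γ_3 = 368.9/83.56 = 4.415; β = √(1 − 1/γ²) = √0.9487.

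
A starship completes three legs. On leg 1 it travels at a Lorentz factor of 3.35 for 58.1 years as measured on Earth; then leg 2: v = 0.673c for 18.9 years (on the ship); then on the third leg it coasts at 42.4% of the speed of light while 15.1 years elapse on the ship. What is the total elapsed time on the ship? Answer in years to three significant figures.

Leg 1: γ = 3.35; τ_1 = 58.1/3.350 = 17.34 years.
Leg 2: 18.9 years is already measured on the ship.
Leg 3: 15.1 years is already measured on the ship.
Total: 17.34 + 18.90 + 15.10 years.

τ = 51.3 years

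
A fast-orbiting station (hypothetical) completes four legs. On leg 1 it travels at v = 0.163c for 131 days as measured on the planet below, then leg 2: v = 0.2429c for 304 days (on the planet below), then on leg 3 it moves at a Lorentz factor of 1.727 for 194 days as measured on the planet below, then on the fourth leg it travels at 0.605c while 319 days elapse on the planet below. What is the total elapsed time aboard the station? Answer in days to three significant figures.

τ = 790 days

Leg 1: γ = 1/√(1 − 0.163²) = 1/√0.9734 = 1.014; τ_1 = 131/1.014 = 129.2 days.
Leg 2: γ = 1/√(1 − 0.2429²) = 1/√0.9410 = 1.031; τ_2 = 304/1.031 = 294.9 days.
Leg 3: γ = 1.727; τ_3 = 194/1.727 = 112.3 days.
Leg 4: γ = 1/√(1 − 0.605²) = 1/√0.6340 = 1.256; τ_4 = 319/1.256 = 254.0 days.
Total: 129.2 + 294.9 + 112.3 + 254.0 days.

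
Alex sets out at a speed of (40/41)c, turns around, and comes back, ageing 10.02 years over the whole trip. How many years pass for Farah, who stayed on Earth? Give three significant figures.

γ = 1/√(1 − (40/41)²) = 41/9 ≈ 4.556
Earth-frame duration is the dilated interval: Δt = γτ = 4.556 × 10.02 years.

Δt = 45.6 years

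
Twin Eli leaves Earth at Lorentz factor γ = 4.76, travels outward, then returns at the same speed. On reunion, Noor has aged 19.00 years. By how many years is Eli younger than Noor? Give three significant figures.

Δt − τ = 15.0 years

γ = 4.76
Eli's elapsed proper time: τ = 19.00/4.760 = 3.992 years.
Age gap = Δt − τ = 19.00 − 3.992 years.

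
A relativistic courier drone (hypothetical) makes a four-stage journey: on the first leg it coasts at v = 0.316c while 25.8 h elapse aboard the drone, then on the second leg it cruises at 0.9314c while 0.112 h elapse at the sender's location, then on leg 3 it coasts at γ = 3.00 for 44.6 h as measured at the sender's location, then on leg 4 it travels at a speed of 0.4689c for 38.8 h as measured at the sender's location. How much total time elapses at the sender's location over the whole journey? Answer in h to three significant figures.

Leg 1: γ = 1/√(1 − 0.316²) = 1/√0.9001 = 1.054; Δt_1 = 1.054 × 25.8 = 27.19 h.
Leg 2: 0.112 h is already measured at the sender's location.
Leg 3: 44.6 h is already measured at the sender's location.
Leg 4: 38.8 h is already measured at the sender's location.
Total: 27.19 + 0.1120 + 44.60 + 38.80 h.

Δt = 111 h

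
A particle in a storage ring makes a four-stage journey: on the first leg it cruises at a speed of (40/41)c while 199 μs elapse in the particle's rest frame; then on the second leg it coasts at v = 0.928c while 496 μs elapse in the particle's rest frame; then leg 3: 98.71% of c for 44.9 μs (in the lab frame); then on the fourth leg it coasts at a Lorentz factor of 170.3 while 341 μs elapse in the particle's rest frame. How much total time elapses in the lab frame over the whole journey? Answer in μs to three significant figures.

Δt = 6.04×10⁴ μs

Leg 1: γ = 1/√(1 − (40/41)²) = 41/9 ≈ 4.556; Δt_1 = 4.556 × 199 = 906.6 μs.
Leg 2: γ = 1/√(1 − 0.928²) = 1/√0.1388 = 2.684; Δt_2 = 2.684 × 496 = 1331 μs.
Leg 3: 44.9 μs is already measured in the lab frame.
Leg 4: γ = 170.3; Δt_4 = 170.3 × 341 = 5.807×10⁴ μs.
Total: 906.6 + 1331 + 44.90 + 5.807×10⁴ μs.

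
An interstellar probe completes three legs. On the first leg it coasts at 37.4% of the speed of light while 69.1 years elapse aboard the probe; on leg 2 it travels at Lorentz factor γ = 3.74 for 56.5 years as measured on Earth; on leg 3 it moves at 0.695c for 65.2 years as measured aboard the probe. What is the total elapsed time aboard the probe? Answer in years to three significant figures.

Leg 1: 69.1 years is already measured aboard the probe.
Leg 2: γ = 3.74; τ_2 = 56.5/3.740 = 15.11 years.
Leg 3: 65.2 years is already measured aboard the probe.
Total: 69.10 + 15.11 + 65.20 years.

τ = 149 years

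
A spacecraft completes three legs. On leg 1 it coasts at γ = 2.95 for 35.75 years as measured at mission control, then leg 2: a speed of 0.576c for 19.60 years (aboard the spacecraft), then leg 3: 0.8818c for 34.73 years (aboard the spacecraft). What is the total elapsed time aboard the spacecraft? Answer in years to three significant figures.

Leg 1: γ = 2.95; τ_1 = 35.75/2.950 = 12.12 years.
Leg 2: 19.60 years is already measured aboard the spacecraft.
Leg 3: 34.73 years is already measured aboard the spacecraft.
Total: 12.12 + 19.60 + 34.73 years.

τ = 66.4 years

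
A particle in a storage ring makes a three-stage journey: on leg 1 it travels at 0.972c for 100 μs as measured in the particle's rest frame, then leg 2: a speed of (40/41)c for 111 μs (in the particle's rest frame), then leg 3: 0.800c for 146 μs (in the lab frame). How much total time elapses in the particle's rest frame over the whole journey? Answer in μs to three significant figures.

τ = 299 μs

Leg 1: 100 μs is already measured in the particle's rest frame.
Leg 2: 111 μs is already measured in the particle's rest frame.
Leg 3: γ = 1/√(1 − 0.800²) = 5/3 ≈ 1.667; τ_3 = 146/1.667 = 87.60 μs.
Total: 100.0 + 111.0 + 87.60 μs.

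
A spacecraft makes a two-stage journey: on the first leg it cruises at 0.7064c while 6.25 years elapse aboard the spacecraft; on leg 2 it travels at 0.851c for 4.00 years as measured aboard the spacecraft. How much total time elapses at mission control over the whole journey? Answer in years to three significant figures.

Δt = 16.4 years

Leg 1: γ = 1/√(1 − 0.7064²) = 1/√0.5010 = 1.413; Δt_1 = 1.413 × 6.25 = 8.830 years.
Leg 2: γ = 1/√(1 − 0.851²) = 1/√0.2758 = 1.904; Δt_2 = 1.904 × 4.00 = 7.617 years.
Total: 8.830 + 7.617 years.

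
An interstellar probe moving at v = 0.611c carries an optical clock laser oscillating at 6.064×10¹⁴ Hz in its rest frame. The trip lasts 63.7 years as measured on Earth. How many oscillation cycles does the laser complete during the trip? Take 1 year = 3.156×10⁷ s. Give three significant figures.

γ = 1/√(1 − 0.611²) = 1/√0.6267 = 1.263
The oscillator's own cycle count is N = f × τ where τ is the proper time aboard the probe. τ = Δt/γ = 63.7/1.263 = 50.43 years = 1.591×10⁹ s.
N = 6.064×10¹⁴ × 1.591×10⁹ = 9.651×10²³.

N = 9.65×10²³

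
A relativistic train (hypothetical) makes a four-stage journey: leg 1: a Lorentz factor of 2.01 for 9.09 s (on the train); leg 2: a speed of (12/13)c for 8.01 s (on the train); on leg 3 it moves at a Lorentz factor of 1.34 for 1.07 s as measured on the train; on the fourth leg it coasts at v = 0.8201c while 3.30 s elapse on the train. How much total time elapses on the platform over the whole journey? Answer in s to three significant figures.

Leg 1: γ = 2.01; Δt_1 = 2.010 × 9.09 = 18.27 s.
Leg 2: γ = 1/√(1 − (12/13)²) = 13/5 = 2.600; Δt_2 = 2.600 × 8.01 = 20.83 s.
Leg 3: γ = 1.34; Δt_3 = 1.340 × 1.07 = 1.434 s.
Leg 4: γ = 1/√(1 − 0.8201²) = 1/√0.3274 = 1.748; Δt_4 = 1.748 × 3.30 = 5.767 s.
Total: 18.27 + 20.83 + 1.434 + 5.767 s.

Δt = 46.3 s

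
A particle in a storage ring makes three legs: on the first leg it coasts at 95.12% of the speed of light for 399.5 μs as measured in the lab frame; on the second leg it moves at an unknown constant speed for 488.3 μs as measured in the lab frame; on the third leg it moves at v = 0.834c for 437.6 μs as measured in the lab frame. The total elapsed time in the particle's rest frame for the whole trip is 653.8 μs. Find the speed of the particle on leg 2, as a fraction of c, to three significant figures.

Leg 1: β = 0.9512; γ = 1/√(1 − 0.9512²) = 1/√0.09522 = 3.241; τ_1 = 399.5/3.241 = 123.3 μs.
Leg 2: speed unknown; τ_2 = 488.3/γ_2.
Leg 3: γ = 1/√(1 − 0.834²) = 1/√0.3044 = 1.812; τ_3 = 437.6/1.812 = 241.5 μs.
Total proper time: 123.3 + τ_2 + 241.5 = 653.8, so τ_2 = 653.8 − 364.7 = 289.1 μs.
γ_2 = 488.3/289.1 = 1.689; β = √(1 − 1/γ²) = √0.6495.

β = 0.806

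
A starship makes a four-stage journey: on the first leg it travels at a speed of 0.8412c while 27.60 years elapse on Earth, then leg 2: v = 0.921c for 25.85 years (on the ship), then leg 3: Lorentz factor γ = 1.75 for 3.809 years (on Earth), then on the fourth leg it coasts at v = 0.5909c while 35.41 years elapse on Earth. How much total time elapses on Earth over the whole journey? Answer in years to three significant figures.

Leg 1: 27.60 years is already measured on Earth.
Leg 2: γ = 1/√(1 − 0.921²) = 1/√0.1518 = 2.567; Δt_2 = 2.567 × 25.85 = 66.36 years.
Leg 3: 3.809 years is already measured on Earth.
Leg 4: 35.41 years is already measured on Earth.
Total: 27.60 + 66.36 + 3.809 + 35.41 years.

Δt = 133 years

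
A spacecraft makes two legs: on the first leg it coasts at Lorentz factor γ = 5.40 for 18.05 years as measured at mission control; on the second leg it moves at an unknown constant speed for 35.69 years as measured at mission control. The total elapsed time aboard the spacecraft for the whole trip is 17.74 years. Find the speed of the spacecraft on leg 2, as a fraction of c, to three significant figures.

β = 0.915

Leg 1: γ = 5.40; τ_1 = 18.05/5.400 = 3.343 years.
Leg 2: speed unknown; τ_2 = 35.69/γ_2.
Total proper time: 3.343 + τ_2 = 17.74, so τ_2 = 17.74 − 3.343 = 14.40 years.
γ_2 = 35.69/14.40 = 2.479; β = √(1 − 1/γ²) = √0.8373.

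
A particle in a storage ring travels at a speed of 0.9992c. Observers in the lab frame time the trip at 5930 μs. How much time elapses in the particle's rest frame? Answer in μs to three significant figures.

γ = 1/√(1 − 0.9992²) = 1/√0.001599 = 25.01
The interval measured in the lab frame is the dilated one; the clock in the particle's rest frame measures the proper time τ = Δt/γ = 5930/25.01 μs.

τ = 237 μs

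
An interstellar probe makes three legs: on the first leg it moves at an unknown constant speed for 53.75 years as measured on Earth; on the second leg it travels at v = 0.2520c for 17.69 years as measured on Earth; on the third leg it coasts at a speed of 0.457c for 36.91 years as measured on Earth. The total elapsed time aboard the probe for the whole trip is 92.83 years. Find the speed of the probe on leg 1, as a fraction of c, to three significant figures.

Leg 1: speed unknown; τ_1 = 53.75/γ_1.
Leg 2: γ = 1/√(1 − 0.2520²) = 1/√0.9365 = 1.033; τ_2 = 17.69/1.033 = 17.12 years.
Leg 3: γ = 1/√(1 − 0.457²) = 1/√0.7912 = 1.124; τ_3 = 36.91/1.124 = 32.83 years.
Total proper time: τ_1 + 17.12 + 32.83 = 92.83, so τ_1 = 92.83 − 49.95 = 42.88 years.
γ_1 = 53.75/42.88 = 1.253; β = √(1 − 1/γ²) = √0.3635.

β = 0.603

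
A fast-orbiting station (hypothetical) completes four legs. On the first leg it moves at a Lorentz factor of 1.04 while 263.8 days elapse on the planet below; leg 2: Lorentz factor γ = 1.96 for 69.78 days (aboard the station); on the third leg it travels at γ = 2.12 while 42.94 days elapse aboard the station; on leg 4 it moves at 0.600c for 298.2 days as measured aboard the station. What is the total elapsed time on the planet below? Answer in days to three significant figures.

Leg 1: 263.8 days is already measured on the planet below.
Leg 2: γ = 1.96; Δt_2 = 1.960 × 69.78 = 136.8 days.
Leg 3: γ = 2.12; Δt_3 = 2.120 × 42.94 = 91.03 days.
Leg 4: γ = 1/√(1 − 0.600²) = 5/4 = 1.250; Δt_4 = 1.250 × 298.2 = 372.8 days.
Total: 263.8 + 136.8 + 91.03 + 372.8 days.

Δt = 864 days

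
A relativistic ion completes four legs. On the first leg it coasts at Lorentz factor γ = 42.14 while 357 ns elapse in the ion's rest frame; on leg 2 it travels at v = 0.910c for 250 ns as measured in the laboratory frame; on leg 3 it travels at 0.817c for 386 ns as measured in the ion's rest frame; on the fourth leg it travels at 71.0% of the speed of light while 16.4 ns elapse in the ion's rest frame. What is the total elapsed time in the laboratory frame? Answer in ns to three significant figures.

Leg 1: γ = 42.14; Δt_1 = 42.14 × 357 = 1.504×10⁴ ns.
Leg 2: 250 ns is already measured in the laboratory frame.
Leg 3: γ = 1/√(1 − 0.817²) = 1/√0.3325 = 1.734; Δt_3 = 1.734 × 386 = 669.4 ns.
Leg 4: β = 0.710; γ = 1/√(1 − 0.710²) = 1/√0.4959 = 1.420; Δt_4 = 1.420 × 16.4 = 23.29 ns.
Total: 1.504×10⁴ + 250.0 + 669.4 + 23.29 ns.

Δt = 1.60×10⁴ ns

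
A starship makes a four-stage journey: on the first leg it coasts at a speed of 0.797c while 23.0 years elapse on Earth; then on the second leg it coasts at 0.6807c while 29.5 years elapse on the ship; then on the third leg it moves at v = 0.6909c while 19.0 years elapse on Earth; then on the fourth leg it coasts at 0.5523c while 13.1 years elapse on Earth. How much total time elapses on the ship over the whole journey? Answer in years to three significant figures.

τ = 68.0 years

Leg 1: γ = 1/√(1 − 0.797²) = 1/√0.3648 = 1.656; τ_1 = 23.0/1.656 = 13.89 years.
Leg 2: 29.5 years is already measured on the ship.
Leg 3: γ = 1/√(1 − 0.6909²) = 1/√0.5227 = 1.383; τ_3 = 19.0/1.383 = 13.74 years.
Leg 4: γ = 1/√(1 − 0.5523²) = 1/√0.6950 = 1.200; τ_4 = 13.1/1.200 = 10.92 years.
Total: 13.89 + 29.50 + 13.74 + 10.92 years.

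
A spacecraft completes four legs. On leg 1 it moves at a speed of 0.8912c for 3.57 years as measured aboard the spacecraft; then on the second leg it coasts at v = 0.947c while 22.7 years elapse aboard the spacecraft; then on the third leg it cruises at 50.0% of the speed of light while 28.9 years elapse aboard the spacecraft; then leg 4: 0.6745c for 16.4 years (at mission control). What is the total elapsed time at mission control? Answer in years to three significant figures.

Leg 1: γ = 1/√(1 − 0.8912²) = 1/√0.2058 = 2.205; Δt_1 = 2.205 × 3.57 = 7.870 years.
Leg 2: γ = 1/√(1 − 0.947²) = 1/√0.1032 = 3.113; Δt_2 = 3.113 × 22.7 = 70.67 years.
Leg 3: β = 0.500; γ = 1/√(1 − 0.500²) = 1/√0.7500 = 1.155; Δt_3 = 1.155 × 28.9 = 33.37 years.
Leg 4: 16.4 years is already measured at mission control.
Total: 7.870 + 70.67 + 33.37 + 16.40 years.

Δt = 128 years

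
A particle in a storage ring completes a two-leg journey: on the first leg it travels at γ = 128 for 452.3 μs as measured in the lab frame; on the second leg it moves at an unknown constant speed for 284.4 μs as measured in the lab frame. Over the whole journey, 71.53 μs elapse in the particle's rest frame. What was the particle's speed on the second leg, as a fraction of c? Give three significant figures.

β = 0.971

Leg 1: γ = 128; τ_1 = 452.3/128.0 = 3.534 μs.
Leg 2: speed unknown; τ_2 = 284.4/γ_2.
Total proper time: 3.534 + τ_2 = 71.53, so τ_2 = 71.53 − 3.534 = 68.00 μs.
γ_2 = 284.4/68.00 = 4.183; β = √(1 − 1/γ²) = √0.9428.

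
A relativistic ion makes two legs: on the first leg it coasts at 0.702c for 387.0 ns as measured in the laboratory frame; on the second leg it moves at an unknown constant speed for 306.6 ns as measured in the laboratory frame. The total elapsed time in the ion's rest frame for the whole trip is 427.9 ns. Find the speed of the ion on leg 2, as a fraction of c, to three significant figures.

β = 0.868

Leg 1: γ = 1/√(1 − 0.702²) = 1/√0.5072 = 1.404; τ_1 = 387.0/1.404 = 275.6 ns.
Leg 2: speed unknown; τ_2 = 306.6/γ_2.
Total proper time: 275.6 + τ_2 = 427.9, so τ_2 = 427.9 − 275.6 = 152.3 ns.
γ_2 = 306.6/152.3 = 2.013; β = √(1 − 1/γ²) = √0.7533.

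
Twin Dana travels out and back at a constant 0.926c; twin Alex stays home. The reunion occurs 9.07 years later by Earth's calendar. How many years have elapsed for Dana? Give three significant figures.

γ = 1/√(1 − 0.926²) = 1/√0.1425 = 2.649
Dana's clock measures proper time along the trip: τ = Δt/γ = 9.07/2.649 years.

τ = 3.42 years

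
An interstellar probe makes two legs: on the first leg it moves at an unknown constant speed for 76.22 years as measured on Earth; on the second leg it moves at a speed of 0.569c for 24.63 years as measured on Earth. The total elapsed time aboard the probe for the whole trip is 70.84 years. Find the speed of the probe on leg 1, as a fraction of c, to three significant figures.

Leg 1: speed unknown; τ_1 = 76.22/γ_1.
Leg 2: γ = 1/√(1 − 0.569²) = 1/√0.6762 = 1.216; τ_2 = 24.63/1.216 = 20.25 years.
Total proper time: τ_1 + 20.25 = 70.84, so τ_1 = 70.84 − 20.25 = 50.59 years.
γ_1 = 76.22/50.59 = 1.507; β = √(1 − 1/γ²) = √0.5595.

β = 0.748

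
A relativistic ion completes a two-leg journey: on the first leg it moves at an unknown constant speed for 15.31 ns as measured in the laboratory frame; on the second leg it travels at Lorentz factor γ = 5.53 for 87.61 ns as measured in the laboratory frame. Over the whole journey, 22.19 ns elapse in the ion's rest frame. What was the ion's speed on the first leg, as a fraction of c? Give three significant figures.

β = 0.910

Leg 1: speed unknown; τ_1 = 15.31/γ_1.
Leg 2: γ = 5.53; τ_2 = 87.61/5.530 = 15.84 ns.
Total proper time: τ_1 + 15.84 = 22.19, so τ_1 = 22.19 − 15.84 = 6.347 ns.
γ_1 = 15.31/6.347 = 2.412; β = √(1 − 1/γ²) = √0.8281.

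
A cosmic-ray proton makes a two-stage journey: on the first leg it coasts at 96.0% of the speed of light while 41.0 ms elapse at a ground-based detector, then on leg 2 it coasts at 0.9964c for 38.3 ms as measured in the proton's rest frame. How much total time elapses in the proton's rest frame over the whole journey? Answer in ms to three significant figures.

Leg 1: β = 0.960; γ = 1/√(1 − 0.960²) = 1/√0.07840 = 3.571; τ_1 = 41.0/3.571 = 11.48 ms.
Leg 2: 38.3 ms is already measured in the proton's rest frame.
Total: 11.48 + 38.30 ms.

τ = 49.8 ms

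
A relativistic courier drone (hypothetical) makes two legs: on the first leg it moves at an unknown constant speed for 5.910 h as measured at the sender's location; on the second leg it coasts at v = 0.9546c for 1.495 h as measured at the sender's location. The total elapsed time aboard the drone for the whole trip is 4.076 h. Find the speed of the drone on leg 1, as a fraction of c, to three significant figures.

β = 0.789

Leg 1: speed unknown; τ_1 = 5.910/γ_1.
Leg 2: γ = 1/√(1 − 0.9546²) = 1/√0.08874 = 3.357; τ_2 = 1.495/3.357 = 0.4453 h.
Total proper time: τ_1 + 0.4453 = 4.076, so τ_1 = 4.076 − 0.4453 = 3.631 h.
γ_1 = 5.910/3.631 = 1.628; β = √(1 − 1/γ²) = √0.6226.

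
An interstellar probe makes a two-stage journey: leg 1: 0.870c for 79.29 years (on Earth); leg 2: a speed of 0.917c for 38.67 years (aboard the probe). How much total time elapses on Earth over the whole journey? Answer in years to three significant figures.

Δt = 176 years

Leg 1: 79.29 years is already measured on Earth.
Leg 2: γ = 1/√(1 − 0.917²) = 1/√0.1591 = 2.507; Δt_2 = 2.507 × 38.67 = 96.94 years.
Total: 79.29 + 96.94 years.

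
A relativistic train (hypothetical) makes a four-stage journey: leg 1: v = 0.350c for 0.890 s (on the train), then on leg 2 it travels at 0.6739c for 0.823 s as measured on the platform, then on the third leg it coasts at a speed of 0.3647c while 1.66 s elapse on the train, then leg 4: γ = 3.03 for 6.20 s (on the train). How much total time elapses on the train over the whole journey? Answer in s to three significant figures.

Leg 1: 0.890 s is already measured on the train.
Leg 2: γ = 1/√(1 − 0.6739²) = 1/√0.5459 = 1.354; τ_2 = 0.823/1.354 = 0.6081 s.
Leg 3: 1.66 s is already measured on the train.
Leg 4: 6.20 s is already measured on the train.
Total: 0.8900 + 0.6081 + 1.660 + 6.200 s.

τ = 9.36 s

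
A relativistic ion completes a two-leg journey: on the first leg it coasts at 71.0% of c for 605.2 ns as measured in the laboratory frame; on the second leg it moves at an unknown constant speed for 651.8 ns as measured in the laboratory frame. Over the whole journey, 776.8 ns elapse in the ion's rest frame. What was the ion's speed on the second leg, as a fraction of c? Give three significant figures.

β = 0.843

Leg 1: β = 0.710; γ = 1/√(1 − 0.710²) = 1/√0.4959 = 1.420; τ_1 = 605.2/1.420 = 426.2 ns.
Leg 2: speed unknown; τ_2 = 651.8/γ_2.
Total proper time: 426.2 + τ_2 = 776.8, so τ_2 = 776.8 − 426.2 = 350.6 ns.
γ_2 = 651.8/350.6 = 1.859; β = √(1 − 1/γ²) = √0.7106.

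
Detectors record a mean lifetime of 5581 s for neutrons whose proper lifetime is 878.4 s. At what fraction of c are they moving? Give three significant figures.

v = 0.988c

γ = Δt/τ₀ = 5581/878.4 = 6.354
β = √(1 − 1/γ²) = √(1 − 0.02477) = √0.9752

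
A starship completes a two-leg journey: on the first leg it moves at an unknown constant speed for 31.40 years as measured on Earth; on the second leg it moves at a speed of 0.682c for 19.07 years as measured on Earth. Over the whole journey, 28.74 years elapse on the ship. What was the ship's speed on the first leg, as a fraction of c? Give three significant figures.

Leg 1: speed unknown; τ_1 = 31.40/γ_1.
Leg 2: γ = 1/√(1 − 0.682²) = 1/√0.5349 = 1.367; τ_2 = 19.07/1.367 = 13.95 years.
Total proper time: τ_1 + 13.95 = 28.74, so τ_1 = 28.74 − 13.95 = 14.79 years.
γ_1 = 31.40/14.79 = 2.123; β = √(1 − 1/γ²) = √0.7780.

β = 0.882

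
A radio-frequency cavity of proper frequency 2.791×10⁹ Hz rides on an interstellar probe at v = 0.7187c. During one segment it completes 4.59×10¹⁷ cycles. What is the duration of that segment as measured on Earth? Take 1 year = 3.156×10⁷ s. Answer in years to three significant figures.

Δt = 7.49 years

γ = 1/√(1 − 0.7187²) = 1/√0.4835 = 1.438
Proper time for N cycles: τ = N/f = 4.59×10¹⁷/(2.791×10⁹) = 1.645×10⁸ s = 5.211 years.
Lab-frame duration Δt = γτ = 1.438 × 5.211 = 7.494 years.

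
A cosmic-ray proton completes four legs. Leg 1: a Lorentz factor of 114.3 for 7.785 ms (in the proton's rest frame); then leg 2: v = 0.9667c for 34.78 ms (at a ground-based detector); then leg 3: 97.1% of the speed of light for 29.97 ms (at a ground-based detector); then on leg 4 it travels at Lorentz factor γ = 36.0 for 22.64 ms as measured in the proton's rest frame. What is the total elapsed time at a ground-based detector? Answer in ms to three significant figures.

Leg 1: γ = 114.3; Δt_1 = 114.3 × 7.785 = 889.8 ms.
Leg 2: 34.78 ms is already measured at a ground-based detector.
Leg 3: 29.97 ms is already measured at a ground-based detector.
Leg 4: γ = 36.0; Δt_4 = 36.00 × 22.64 = 815.0 ms.
Total: 889.8 + 34.78 + 29.97 + 815.0 ms.

Δt = 1770 ms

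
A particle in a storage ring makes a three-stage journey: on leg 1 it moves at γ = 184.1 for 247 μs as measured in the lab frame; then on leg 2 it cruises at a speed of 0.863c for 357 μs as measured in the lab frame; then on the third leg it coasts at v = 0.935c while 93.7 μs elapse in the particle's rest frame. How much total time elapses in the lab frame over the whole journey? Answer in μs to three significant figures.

Δt = 868 μs

Leg 1: 247 μs is already measured in the lab frame.
Leg 2: 357 μs is already measured in the lab frame.
Leg 3: γ = 1/√(1 − 0.935²) = 1/√0.1258 = 2.820; Δt_3 = 2.820 × 93.7 = 264.2 μs.
Total: 247.0 + 357.0 + 264.2 μs.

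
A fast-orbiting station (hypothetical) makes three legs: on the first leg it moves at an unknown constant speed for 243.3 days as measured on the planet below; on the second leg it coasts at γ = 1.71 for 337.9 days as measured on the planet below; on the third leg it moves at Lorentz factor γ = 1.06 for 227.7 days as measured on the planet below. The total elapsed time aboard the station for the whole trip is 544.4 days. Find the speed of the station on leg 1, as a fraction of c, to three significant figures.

Leg 1: speed unknown; τ_1 = 243.3/γ_1.
Leg 2: γ = 1.71; τ_2 = 337.9/1.710 = 197.6 days.
Leg 3: γ = 1.06; τ_3 = 227.7/1.060 = 214.8 days.
Total proper time: τ_1 + 197.6 + 214.8 = 544.4, so τ_1 = 544.4 − 412.4 = 132.0 days.
γ_1 = 243.3/132.0 = 1.843; β = √(1 − 1/γ²) = √0.7057.

β = 0.840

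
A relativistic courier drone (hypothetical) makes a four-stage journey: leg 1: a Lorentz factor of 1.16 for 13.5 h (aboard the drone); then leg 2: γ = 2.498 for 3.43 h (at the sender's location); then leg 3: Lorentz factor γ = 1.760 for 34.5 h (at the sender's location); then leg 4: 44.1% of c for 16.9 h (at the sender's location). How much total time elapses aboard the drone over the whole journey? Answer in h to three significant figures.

τ = 49.6 h

Leg 1: 13.5 h is already measured aboard the drone.
Leg 2: γ = 2.498; τ_2 = 3.43/2.498 = 1.373 h.
Leg 3: γ = 1.760; τ_3 = 34.5/1.760 = 19.60 h.
Leg 4: β = 0.441; γ = 1/√(1 − 0.441²) = 1/√0.8055 = 1.114; τ_4 = 16.9/1.114 = 15.17 h.
Total: 13.50 + 1.373 + 19.60 + 15.17 h.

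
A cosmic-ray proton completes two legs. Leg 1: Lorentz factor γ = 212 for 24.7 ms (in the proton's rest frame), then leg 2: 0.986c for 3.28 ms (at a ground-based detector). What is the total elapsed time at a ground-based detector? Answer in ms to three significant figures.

Leg 1: γ = 212; Δt_1 = 212.0 × 24.7 = 5236 ms.
Leg 2: 3.28 ms is already measured at a ground-based detector.
Total: 5236 + 3.280 ms.

Δt = 5240 ms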